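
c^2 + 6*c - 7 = (c - 1)*(c + 7)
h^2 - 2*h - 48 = (h - 8)*(h + 6)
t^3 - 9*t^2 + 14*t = t*(t - 7)*(t - 2)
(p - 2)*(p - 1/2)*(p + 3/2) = p^3 - p^2 - 11*p/4 + 3/2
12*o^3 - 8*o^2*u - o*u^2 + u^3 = (-2*o + u)^2*(3*o + u)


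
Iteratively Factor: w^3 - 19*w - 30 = (w + 3)*(w^2 - 3*w - 10) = (w + 2)*(w + 3)*(w - 5)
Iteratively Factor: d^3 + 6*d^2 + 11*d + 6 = (d + 2)*(d^2 + 4*d + 3) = (d + 2)*(d + 3)*(d + 1)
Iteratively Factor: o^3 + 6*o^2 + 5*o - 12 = (o + 3)*(o^2 + 3*o - 4) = (o + 3)*(o + 4)*(o - 1)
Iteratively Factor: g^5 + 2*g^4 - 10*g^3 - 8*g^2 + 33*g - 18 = (g - 1)*(g^4 + 3*g^3 - 7*g^2 - 15*g + 18) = (g - 1)*(g + 3)*(g^3 - 7*g + 6) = (g - 2)*(g - 1)*(g + 3)*(g^2 + 2*g - 3) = (g - 2)*(g - 1)^2*(g + 3)*(g + 3)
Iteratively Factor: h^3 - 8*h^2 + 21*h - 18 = (h - 2)*(h^2 - 6*h + 9) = (h - 3)*(h - 2)*(h - 3)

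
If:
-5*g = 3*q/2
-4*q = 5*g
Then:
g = 0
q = 0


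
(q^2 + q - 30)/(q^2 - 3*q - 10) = (q + 6)/(q + 2)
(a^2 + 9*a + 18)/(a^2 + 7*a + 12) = (a + 6)/(a + 4)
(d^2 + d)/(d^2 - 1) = d/(d - 1)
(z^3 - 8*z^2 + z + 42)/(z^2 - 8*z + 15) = (z^2 - 5*z - 14)/(z - 5)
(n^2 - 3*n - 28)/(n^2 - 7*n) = (n + 4)/n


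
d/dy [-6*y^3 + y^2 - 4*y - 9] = -18*y^2 + 2*y - 4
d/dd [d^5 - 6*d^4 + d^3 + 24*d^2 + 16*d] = 5*d^4 - 24*d^3 + 3*d^2 + 48*d + 16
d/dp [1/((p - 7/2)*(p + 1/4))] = 16*(13 - 8*p)/(64*p^4 - 416*p^3 + 564*p^2 + 364*p + 49)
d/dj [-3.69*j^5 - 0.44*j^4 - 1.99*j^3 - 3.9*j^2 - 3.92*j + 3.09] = -18.45*j^4 - 1.76*j^3 - 5.97*j^2 - 7.8*j - 3.92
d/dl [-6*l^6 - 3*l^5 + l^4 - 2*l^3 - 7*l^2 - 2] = l*(-36*l^4 - 15*l^3 + 4*l^2 - 6*l - 14)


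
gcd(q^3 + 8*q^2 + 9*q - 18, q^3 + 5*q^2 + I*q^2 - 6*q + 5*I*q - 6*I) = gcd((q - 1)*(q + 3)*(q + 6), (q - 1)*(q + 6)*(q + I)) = q^2 + 5*q - 6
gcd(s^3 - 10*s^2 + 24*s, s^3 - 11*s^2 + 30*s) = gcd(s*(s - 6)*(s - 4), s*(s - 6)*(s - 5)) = s^2 - 6*s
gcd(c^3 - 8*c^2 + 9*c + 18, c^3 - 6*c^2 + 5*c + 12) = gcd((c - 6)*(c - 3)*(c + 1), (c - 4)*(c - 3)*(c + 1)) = c^2 - 2*c - 3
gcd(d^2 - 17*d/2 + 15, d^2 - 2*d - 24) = d - 6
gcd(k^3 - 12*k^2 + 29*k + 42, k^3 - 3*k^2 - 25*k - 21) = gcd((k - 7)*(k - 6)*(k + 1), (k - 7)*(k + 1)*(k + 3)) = k^2 - 6*k - 7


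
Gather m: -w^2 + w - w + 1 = 1 - w^2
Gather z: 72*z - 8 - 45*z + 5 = 27*z - 3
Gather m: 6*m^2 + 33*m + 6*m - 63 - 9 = 6*m^2 + 39*m - 72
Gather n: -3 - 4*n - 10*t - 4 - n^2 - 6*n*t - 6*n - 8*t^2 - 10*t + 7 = -n^2 + n*(-6*t - 10) - 8*t^2 - 20*t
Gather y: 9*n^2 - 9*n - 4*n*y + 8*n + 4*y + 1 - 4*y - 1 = 9*n^2 - 4*n*y - n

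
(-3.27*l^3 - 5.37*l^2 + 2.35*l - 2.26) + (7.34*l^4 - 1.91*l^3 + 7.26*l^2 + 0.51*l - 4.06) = 7.34*l^4 - 5.18*l^3 + 1.89*l^2 + 2.86*l - 6.32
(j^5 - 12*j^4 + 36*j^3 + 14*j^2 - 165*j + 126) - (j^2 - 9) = j^5 - 12*j^4 + 36*j^3 + 13*j^2 - 165*j + 135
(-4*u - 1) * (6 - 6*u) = 24*u^2 - 18*u - 6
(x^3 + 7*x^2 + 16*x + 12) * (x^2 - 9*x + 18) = x^5 - 2*x^4 - 29*x^3 - 6*x^2 + 180*x + 216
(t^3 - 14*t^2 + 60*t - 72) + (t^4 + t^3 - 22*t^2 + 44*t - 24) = t^4 + 2*t^3 - 36*t^2 + 104*t - 96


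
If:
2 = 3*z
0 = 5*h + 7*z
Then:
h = -14/15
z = 2/3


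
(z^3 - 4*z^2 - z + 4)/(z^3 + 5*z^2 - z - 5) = (z - 4)/(z + 5)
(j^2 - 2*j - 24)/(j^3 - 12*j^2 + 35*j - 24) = (j^2 - 2*j - 24)/(j^3 - 12*j^2 + 35*j - 24)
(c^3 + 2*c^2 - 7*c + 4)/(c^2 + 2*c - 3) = (c^2 + 3*c - 4)/(c + 3)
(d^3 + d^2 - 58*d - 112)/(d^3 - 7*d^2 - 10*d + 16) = (d + 7)/(d - 1)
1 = 1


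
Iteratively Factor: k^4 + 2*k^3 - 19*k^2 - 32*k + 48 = (k - 4)*(k^3 + 6*k^2 + 5*k - 12) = (k - 4)*(k - 1)*(k^2 + 7*k + 12) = (k - 4)*(k - 1)*(k + 4)*(k + 3)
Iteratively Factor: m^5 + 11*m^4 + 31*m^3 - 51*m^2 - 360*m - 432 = (m - 3)*(m^4 + 14*m^3 + 73*m^2 + 168*m + 144) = (m - 3)*(m + 4)*(m^3 + 10*m^2 + 33*m + 36) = (m - 3)*(m + 3)*(m + 4)*(m^2 + 7*m + 12) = (m - 3)*(m + 3)^2*(m + 4)*(m + 4)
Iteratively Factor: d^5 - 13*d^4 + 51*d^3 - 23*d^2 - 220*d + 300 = (d - 3)*(d^4 - 10*d^3 + 21*d^2 + 40*d - 100) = (d - 5)*(d - 3)*(d^3 - 5*d^2 - 4*d + 20) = (d - 5)*(d - 3)*(d + 2)*(d^2 - 7*d + 10) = (d - 5)^2*(d - 3)*(d + 2)*(d - 2)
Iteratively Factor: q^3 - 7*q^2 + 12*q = (q)*(q^2 - 7*q + 12) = q*(q - 3)*(q - 4)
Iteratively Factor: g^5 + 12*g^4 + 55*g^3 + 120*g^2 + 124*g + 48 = (g + 4)*(g^4 + 8*g^3 + 23*g^2 + 28*g + 12) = (g + 3)*(g + 4)*(g^3 + 5*g^2 + 8*g + 4) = (g + 1)*(g + 3)*(g + 4)*(g^2 + 4*g + 4) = (g + 1)*(g + 2)*(g + 3)*(g + 4)*(g + 2)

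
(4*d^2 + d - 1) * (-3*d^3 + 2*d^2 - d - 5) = -12*d^5 + 5*d^4 + d^3 - 23*d^2 - 4*d + 5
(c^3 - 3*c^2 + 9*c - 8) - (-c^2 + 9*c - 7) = c^3 - 2*c^2 - 1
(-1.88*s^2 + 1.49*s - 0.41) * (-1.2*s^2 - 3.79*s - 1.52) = 2.256*s^4 + 5.3372*s^3 - 2.2975*s^2 - 0.7109*s + 0.6232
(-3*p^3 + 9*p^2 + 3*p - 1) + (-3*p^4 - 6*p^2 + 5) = -3*p^4 - 3*p^3 + 3*p^2 + 3*p + 4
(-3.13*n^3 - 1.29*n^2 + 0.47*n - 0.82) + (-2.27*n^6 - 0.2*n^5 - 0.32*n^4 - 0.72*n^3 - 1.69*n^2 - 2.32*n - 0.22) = -2.27*n^6 - 0.2*n^5 - 0.32*n^4 - 3.85*n^3 - 2.98*n^2 - 1.85*n - 1.04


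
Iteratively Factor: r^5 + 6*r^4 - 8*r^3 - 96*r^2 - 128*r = (r + 2)*(r^4 + 4*r^3 - 16*r^2 - 64*r) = (r - 4)*(r + 2)*(r^3 + 8*r^2 + 16*r) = r*(r - 4)*(r + 2)*(r^2 + 8*r + 16) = r*(r - 4)*(r + 2)*(r + 4)*(r + 4)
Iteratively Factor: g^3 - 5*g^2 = (g)*(g^2 - 5*g) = g^2*(g - 5)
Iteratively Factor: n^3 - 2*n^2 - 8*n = (n - 4)*(n^2 + 2*n) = n*(n - 4)*(n + 2)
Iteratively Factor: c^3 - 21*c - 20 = (c - 5)*(c^2 + 5*c + 4) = (c - 5)*(c + 1)*(c + 4)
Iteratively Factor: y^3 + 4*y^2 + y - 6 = (y - 1)*(y^2 + 5*y + 6) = (y - 1)*(y + 3)*(y + 2)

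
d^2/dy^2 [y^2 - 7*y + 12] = 2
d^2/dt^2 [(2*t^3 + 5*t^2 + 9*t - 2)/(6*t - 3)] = 2*(8*t^3 - 12*t^2 + 6*t + 15)/(3*(8*t^3 - 12*t^2 + 6*t - 1))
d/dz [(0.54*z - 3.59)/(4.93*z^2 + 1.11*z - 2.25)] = (-2.6622*z^2 + 35.3974*z + 2.7699)/(24.3049*z^4 + 10.9446*z^3 - 20.9529*z^2 - 4.995*z + 5.0625)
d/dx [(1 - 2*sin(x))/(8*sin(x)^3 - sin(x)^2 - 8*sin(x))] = 2*(16*sin(x)^3 - 13*sin(x)^2 + sin(x) + 4)*cos(x)/((sin(x) + 8*cos(x)^2)^2*sin(x)^2)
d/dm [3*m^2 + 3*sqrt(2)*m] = 6*m + 3*sqrt(2)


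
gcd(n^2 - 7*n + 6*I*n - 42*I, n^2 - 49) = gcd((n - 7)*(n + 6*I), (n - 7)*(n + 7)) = n - 7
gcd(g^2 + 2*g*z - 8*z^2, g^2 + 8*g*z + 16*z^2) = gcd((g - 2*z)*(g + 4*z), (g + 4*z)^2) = g + 4*z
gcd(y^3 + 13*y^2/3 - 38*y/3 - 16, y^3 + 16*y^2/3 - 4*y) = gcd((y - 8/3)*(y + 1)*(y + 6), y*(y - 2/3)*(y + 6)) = y + 6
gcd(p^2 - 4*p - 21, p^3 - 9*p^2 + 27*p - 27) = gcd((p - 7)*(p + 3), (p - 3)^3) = 1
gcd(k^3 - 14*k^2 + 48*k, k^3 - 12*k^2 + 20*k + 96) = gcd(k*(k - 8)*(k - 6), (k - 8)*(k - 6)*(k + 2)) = k^2 - 14*k + 48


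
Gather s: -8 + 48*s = 48*s - 8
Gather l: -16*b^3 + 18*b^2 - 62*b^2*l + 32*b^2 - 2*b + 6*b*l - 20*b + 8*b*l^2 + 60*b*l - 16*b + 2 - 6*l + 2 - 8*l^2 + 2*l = -16*b^3 + 50*b^2 - 38*b + l^2*(8*b - 8) + l*(-62*b^2 + 66*b - 4) + 4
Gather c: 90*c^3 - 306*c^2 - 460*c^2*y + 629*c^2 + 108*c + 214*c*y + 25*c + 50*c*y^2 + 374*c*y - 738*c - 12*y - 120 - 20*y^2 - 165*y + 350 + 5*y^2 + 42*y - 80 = 90*c^3 + c^2*(323 - 460*y) + c*(50*y^2 + 588*y - 605) - 15*y^2 - 135*y + 150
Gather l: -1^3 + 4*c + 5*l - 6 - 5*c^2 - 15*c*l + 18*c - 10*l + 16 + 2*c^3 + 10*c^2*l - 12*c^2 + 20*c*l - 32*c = 2*c^3 - 17*c^2 - 10*c + l*(10*c^2 + 5*c - 5) + 9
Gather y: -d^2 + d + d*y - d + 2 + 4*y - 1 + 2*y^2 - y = -d^2 + 2*y^2 + y*(d + 3) + 1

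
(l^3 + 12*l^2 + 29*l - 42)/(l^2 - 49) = (l^2 + 5*l - 6)/(l - 7)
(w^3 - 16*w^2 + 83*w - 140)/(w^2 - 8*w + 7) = (w^2 - 9*w + 20)/(w - 1)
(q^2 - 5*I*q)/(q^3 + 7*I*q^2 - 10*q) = (q - 5*I)/(q^2 + 7*I*q - 10)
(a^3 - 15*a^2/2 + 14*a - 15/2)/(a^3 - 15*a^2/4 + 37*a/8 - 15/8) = 4*(a - 5)/(4*a - 5)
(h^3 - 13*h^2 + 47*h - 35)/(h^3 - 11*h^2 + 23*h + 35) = (h - 1)/(h + 1)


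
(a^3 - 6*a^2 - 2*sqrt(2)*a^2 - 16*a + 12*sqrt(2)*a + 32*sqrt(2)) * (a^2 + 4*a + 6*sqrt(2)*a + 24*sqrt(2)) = a^5 - 2*a^4 + 4*sqrt(2)*a^4 - 64*a^3 - 8*sqrt(2)*a^3 - 160*sqrt(2)*a^2 - 16*a^2 - 256*sqrt(2)*a + 960*a + 1536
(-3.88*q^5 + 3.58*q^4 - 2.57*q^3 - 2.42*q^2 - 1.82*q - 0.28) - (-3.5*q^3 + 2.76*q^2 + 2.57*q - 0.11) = -3.88*q^5 + 3.58*q^4 + 0.93*q^3 - 5.18*q^2 - 4.39*q - 0.17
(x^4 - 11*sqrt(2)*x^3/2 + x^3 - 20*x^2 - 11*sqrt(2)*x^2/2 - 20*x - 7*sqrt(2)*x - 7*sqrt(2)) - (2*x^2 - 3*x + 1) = x^4 - 11*sqrt(2)*x^3/2 + x^3 - 22*x^2 - 11*sqrt(2)*x^2/2 - 17*x - 7*sqrt(2)*x - 7*sqrt(2) - 1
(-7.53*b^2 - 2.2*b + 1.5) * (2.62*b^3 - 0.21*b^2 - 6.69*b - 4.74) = -19.7286*b^5 - 4.1827*b^4 + 54.7677*b^3 + 50.0952*b^2 + 0.393000000000001*b - 7.11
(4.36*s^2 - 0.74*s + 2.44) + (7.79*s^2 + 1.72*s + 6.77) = 12.15*s^2 + 0.98*s + 9.21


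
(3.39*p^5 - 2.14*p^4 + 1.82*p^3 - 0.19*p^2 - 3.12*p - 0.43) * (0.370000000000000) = 1.2543*p^5 - 0.7918*p^4 + 0.6734*p^3 - 0.0703*p^2 - 1.1544*p - 0.1591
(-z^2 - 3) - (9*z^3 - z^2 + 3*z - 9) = -9*z^3 - 3*z + 6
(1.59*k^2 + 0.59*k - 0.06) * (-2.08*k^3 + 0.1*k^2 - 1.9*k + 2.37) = -3.3072*k^5 - 1.0682*k^4 - 2.8372*k^3 + 2.6413*k^2 + 1.5123*k - 0.1422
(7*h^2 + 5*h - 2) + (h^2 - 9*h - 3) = 8*h^2 - 4*h - 5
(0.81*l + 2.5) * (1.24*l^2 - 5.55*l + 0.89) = 1.0044*l^3 - 1.3955*l^2 - 13.1541*l + 2.225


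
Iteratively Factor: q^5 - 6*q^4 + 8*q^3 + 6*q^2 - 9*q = (q - 3)*(q^4 - 3*q^3 - q^2 + 3*q) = (q - 3)^2*(q^3 - q) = q*(q - 3)^2*(q^2 - 1) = q*(q - 3)^2*(q - 1)*(q + 1)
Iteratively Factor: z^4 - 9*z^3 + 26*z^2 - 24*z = (z - 3)*(z^3 - 6*z^2 + 8*z) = (z - 4)*(z - 3)*(z^2 - 2*z) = z*(z - 4)*(z - 3)*(z - 2)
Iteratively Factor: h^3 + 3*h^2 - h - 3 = (h + 1)*(h^2 + 2*h - 3) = (h - 1)*(h + 1)*(h + 3)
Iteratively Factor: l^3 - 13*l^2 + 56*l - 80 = (l - 4)*(l^2 - 9*l + 20) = (l - 5)*(l - 4)*(l - 4)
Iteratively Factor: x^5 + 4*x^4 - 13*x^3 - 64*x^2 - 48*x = (x + 4)*(x^4 - 13*x^2 - 12*x) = x*(x + 4)*(x^3 - 13*x - 12) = x*(x - 4)*(x + 4)*(x^2 + 4*x + 3) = x*(x - 4)*(x + 3)*(x + 4)*(x + 1)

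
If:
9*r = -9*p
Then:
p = -r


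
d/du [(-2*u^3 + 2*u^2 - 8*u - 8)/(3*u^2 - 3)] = 2*(-u^4 + 7*u^2 + 6*u + 4)/(3*(u^4 - 2*u^2 + 1))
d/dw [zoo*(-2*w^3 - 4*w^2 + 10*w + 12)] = zoo*(w^2 + w + 1)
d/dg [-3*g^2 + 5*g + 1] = 5 - 6*g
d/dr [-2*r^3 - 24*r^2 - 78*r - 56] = -6*r^2 - 48*r - 78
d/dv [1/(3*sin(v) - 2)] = -3*cos(v)/(3*sin(v) - 2)^2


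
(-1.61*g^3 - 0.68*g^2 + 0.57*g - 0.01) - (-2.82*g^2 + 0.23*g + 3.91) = -1.61*g^3 + 2.14*g^2 + 0.34*g - 3.92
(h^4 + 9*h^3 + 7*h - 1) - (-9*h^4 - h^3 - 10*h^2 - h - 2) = 10*h^4 + 10*h^3 + 10*h^2 + 8*h + 1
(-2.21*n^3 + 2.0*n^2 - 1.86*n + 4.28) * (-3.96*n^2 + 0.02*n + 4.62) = 8.7516*n^5 - 7.9642*n^4 - 2.8046*n^3 - 7.746*n^2 - 8.5076*n + 19.7736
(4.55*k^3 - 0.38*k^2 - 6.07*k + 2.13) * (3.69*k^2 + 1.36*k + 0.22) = 16.7895*k^5 + 4.7858*k^4 - 21.9141*k^3 - 0.479100000000002*k^2 + 1.5614*k + 0.4686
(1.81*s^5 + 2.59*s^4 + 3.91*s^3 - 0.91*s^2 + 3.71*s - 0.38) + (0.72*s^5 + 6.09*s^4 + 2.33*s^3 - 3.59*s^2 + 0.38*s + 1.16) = 2.53*s^5 + 8.68*s^4 + 6.24*s^3 - 4.5*s^2 + 4.09*s + 0.78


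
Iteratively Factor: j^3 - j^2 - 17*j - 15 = (j - 5)*(j^2 + 4*j + 3) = (j - 5)*(j + 3)*(j + 1)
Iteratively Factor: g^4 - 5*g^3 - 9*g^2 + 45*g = (g - 5)*(g^3 - 9*g) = (g - 5)*(g - 3)*(g^2 + 3*g) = g*(g - 5)*(g - 3)*(g + 3)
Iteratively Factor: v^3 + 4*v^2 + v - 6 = (v - 1)*(v^2 + 5*v + 6) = (v - 1)*(v + 2)*(v + 3)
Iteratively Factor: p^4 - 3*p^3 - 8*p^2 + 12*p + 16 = (p + 2)*(p^3 - 5*p^2 + 2*p + 8) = (p - 4)*(p + 2)*(p^2 - p - 2) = (p - 4)*(p + 1)*(p + 2)*(p - 2)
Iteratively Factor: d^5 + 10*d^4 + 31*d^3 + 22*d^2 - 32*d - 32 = (d + 4)*(d^4 + 6*d^3 + 7*d^2 - 6*d - 8) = (d - 1)*(d + 4)*(d^3 + 7*d^2 + 14*d + 8) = (d - 1)*(d + 2)*(d + 4)*(d^2 + 5*d + 4) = (d - 1)*(d + 2)*(d + 4)^2*(d + 1)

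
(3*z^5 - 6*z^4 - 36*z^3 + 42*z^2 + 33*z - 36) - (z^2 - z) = 3*z^5 - 6*z^4 - 36*z^3 + 41*z^2 + 34*z - 36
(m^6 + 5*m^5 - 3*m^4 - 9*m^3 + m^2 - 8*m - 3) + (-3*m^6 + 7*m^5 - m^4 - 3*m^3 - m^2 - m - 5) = -2*m^6 + 12*m^5 - 4*m^4 - 12*m^3 - 9*m - 8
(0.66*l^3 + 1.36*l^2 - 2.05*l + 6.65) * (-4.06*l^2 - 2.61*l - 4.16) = -2.6796*l^5 - 7.2442*l^4 + 2.0278*l^3 - 27.3061*l^2 - 8.8285*l - 27.664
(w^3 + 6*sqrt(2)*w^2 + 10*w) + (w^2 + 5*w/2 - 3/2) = w^3 + w^2 + 6*sqrt(2)*w^2 + 25*w/2 - 3/2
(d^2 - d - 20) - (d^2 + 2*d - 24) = 4 - 3*d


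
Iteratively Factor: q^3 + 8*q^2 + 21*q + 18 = (q + 3)*(q^2 + 5*q + 6) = (q + 2)*(q + 3)*(q + 3)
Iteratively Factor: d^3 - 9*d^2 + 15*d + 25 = (d + 1)*(d^2 - 10*d + 25) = (d - 5)*(d + 1)*(d - 5)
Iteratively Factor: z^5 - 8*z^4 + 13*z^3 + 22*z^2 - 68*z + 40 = (z + 2)*(z^4 - 10*z^3 + 33*z^2 - 44*z + 20) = (z - 5)*(z + 2)*(z^3 - 5*z^2 + 8*z - 4) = (z - 5)*(z - 1)*(z + 2)*(z^2 - 4*z + 4) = (z - 5)*(z - 2)*(z - 1)*(z + 2)*(z - 2)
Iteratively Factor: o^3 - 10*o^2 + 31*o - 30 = (o - 2)*(o^2 - 8*o + 15) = (o - 5)*(o - 2)*(o - 3)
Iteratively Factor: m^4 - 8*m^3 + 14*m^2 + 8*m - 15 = (m + 1)*(m^3 - 9*m^2 + 23*m - 15) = (m - 1)*(m + 1)*(m^2 - 8*m + 15) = (m - 5)*(m - 1)*(m + 1)*(m - 3)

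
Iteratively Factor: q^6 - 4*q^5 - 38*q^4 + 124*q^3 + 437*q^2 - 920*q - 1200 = (q + 4)*(q^5 - 8*q^4 - 6*q^3 + 148*q^2 - 155*q - 300) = (q + 1)*(q + 4)*(q^4 - 9*q^3 + 3*q^2 + 145*q - 300) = (q - 5)*(q + 1)*(q + 4)*(q^3 - 4*q^2 - 17*q + 60) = (q - 5)*(q + 1)*(q + 4)^2*(q^2 - 8*q + 15) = (q - 5)*(q - 3)*(q + 1)*(q + 4)^2*(q - 5)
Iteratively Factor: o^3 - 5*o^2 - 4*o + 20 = (o + 2)*(o^2 - 7*o + 10) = (o - 2)*(o + 2)*(o - 5)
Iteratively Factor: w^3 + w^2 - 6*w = (w)*(w^2 + w - 6) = w*(w + 3)*(w - 2)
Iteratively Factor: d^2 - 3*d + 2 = (d - 2)*(d - 1)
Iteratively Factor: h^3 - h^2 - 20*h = (h - 5)*(h^2 + 4*h) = (h - 5)*(h + 4)*(h)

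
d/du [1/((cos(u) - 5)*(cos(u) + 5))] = sin(2*u)/((cos(u) - 5)^2*(cos(u) + 5)^2)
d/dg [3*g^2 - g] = 6*g - 1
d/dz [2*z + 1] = 2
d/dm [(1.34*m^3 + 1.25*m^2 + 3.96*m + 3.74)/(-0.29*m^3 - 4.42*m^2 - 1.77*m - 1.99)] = (-5.5603*m^4 - 2.4468*m^3 + 10.5447*m^2 + 28.0866*m - 1.2606)/(0.0841*m^6 + 2.5636*m^5 + 20.563*m^4 + 16.801*m^3 + 20.7245*m^2 + 7.0446*m + 3.9601)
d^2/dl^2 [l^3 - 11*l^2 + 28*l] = 6*l - 22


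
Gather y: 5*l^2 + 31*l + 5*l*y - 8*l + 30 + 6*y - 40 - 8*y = 5*l^2 + 23*l + y*(5*l - 2) - 10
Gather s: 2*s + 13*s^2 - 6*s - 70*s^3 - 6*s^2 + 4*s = -70*s^3 + 7*s^2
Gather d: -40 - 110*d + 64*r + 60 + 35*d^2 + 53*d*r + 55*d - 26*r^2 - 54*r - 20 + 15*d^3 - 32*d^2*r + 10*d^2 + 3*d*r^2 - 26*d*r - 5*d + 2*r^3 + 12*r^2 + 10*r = 15*d^3 + d^2*(45 - 32*r) + d*(3*r^2 + 27*r - 60) + 2*r^3 - 14*r^2 + 20*r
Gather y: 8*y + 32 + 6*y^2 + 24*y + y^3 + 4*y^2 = y^3 + 10*y^2 + 32*y + 32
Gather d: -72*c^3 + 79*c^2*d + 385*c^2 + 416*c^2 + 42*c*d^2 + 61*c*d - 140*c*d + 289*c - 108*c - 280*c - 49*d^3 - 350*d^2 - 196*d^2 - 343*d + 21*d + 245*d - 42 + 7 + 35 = -72*c^3 + 801*c^2 - 99*c - 49*d^3 + d^2*(42*c - 546) + d*(79*c^2 - 79*c - 77)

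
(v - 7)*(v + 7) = v^2 - 49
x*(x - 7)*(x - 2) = x^3 - 9*x^2 + 14*x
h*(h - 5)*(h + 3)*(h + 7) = h^4 + 5*h^3 - 29*h^2 - 105*h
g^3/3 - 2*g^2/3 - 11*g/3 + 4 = (g/3 + 1)*(g - 4)*(g - 1)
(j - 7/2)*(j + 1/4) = j^2 - 13*j/4 - 7/8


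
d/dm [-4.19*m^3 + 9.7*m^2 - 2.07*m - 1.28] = -12.57*m^2 + 19.4*m - 2.07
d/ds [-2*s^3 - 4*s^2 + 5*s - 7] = -6*s^2 - 8*s + 5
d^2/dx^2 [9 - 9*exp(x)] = -9*exp(x)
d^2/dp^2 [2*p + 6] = 0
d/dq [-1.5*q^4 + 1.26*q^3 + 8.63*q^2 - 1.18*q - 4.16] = -6.0*q^3 + 3.78*q^2 + 17.26*q - 1.18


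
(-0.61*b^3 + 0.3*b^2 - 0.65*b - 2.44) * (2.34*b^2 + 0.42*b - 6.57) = -1.4274*b^5 + 0.4458*b^4 + 2.6127*b^3 - 7.9536*b^2 + 3.2457*b + 16.0308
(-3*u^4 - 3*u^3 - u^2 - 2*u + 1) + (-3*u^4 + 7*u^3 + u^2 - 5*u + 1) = -6*u^4 + 4*u^3 - 7*u + 2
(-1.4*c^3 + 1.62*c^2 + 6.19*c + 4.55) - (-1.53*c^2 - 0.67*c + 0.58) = -1.4*c^3 + 3.15*c^2 + 6.86*c + 3.97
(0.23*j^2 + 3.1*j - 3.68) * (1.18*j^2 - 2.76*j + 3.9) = 0.2714*j^4 + 3.0232*j^3 - 12.0014*j^2 + 22.2468*j - 14.352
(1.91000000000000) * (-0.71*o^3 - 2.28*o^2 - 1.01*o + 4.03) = -1.3561*o^3 - 4.3548*o^2 - 1.9291*o + 7.6973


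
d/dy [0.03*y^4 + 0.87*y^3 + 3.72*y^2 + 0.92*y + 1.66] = 0.12*y^3 + 2.61*y^2 + 7.44*y + 0.92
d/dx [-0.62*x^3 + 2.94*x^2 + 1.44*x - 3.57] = -1.86*x^2 + 5.88*x + 1.44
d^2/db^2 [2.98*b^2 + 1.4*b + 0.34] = 5.96000000000000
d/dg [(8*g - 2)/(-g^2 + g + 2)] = 2*(4*g^2 - 2*g + 9)/(g^4 - 2*g^3 - 3*g^2 + 4*g + 4)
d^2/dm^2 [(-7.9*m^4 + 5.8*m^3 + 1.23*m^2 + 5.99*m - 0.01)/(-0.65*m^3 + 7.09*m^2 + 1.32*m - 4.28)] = (-7.105427357601e-15*m^8 + 1.13686837721616e-13*m^7 + 753.29443*m^6 + 266.697270000001*m^5 - 1002.79737*m^4 - 1628.62495*m^3 + 1912.17759*m^2 - 1727.6922*m - 112.10372)/(0.274625*m^9 - 8.986575*m^8 + 96.349695*m^7 - 314.476609*m^6 - 314.010276*m^5 + 586.348116*m^4 + 273.754896*m^3 - 367.259952*m^2 - 72.540864*m + 78.402752)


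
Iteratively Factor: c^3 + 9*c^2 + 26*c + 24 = (c + 2)*(c^2 + 7*c + 12) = (c + 2)*(c + 4)*(c + 3)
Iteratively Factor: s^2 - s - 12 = (s - 4)*(s + 3)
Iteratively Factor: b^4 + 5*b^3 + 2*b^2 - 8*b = (b + 2)*(b^3 + 3*b^2 - 4*b) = b*(b + 2)*(b^2 + 3*b - 4) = b*(b - 1)*(b + 2)*(b + 4)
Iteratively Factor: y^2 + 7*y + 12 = (y + 4)*(y + 3)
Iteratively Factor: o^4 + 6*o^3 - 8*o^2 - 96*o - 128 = (o + 4)*(o^3 + 2*o^2 - 16*o - 32) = (o + 2)*(o + 4)*(o^2 - 16) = (o + 2)*(o + 4)^2*(o - 4)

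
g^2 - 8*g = g*(g - 8)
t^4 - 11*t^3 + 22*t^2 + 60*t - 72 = (t - 6)^2*(t - 1)*(t + 2)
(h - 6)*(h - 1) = h^2 - 7*h + 6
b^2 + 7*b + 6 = (b + 1)*(b + 6)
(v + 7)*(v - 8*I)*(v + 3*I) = v^3 + 7*v^2 - 5*I*v^2 + 24*v - 35*I*v + 168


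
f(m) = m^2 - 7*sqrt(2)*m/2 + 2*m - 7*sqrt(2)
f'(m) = 2*m - 7*sqrt(2)/2 + 2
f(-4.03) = 18.23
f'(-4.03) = -11.01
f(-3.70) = 14.70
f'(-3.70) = -10.35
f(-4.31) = 21.39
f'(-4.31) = -11.57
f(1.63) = -12.05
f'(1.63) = 0.31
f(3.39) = -8.41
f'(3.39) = 3.83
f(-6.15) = 46.06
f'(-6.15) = -15.25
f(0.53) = -11.18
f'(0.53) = -1.89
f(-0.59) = -7.81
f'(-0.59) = -4.13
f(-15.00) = 259.35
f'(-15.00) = -32.95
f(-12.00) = 169.50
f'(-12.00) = -26.95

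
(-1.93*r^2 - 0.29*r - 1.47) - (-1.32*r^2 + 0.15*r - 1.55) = -0.61*r^2 - 0.44*r + 0.0800000000000001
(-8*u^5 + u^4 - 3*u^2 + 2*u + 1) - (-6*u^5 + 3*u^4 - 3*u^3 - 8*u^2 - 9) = -2*u^5 - 2*u^4 + 3*u^3 + 5*u^2 + 2*u + 10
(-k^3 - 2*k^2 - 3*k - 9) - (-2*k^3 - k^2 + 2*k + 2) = k^3 - k^2 - 5*k - 11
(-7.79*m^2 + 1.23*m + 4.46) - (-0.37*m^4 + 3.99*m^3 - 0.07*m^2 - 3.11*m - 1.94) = 0.37*m^4 - 3.99*m^3 - 7.72*m^2 + 4.34*m + 6.4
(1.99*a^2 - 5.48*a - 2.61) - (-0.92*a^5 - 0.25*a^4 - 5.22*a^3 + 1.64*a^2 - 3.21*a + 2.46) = 0.92*a^5 + 0.25*a^4 + 5.22*a^3 + 0.35*a^2 - 2.27*a - 5.07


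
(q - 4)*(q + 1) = q^2 - 3*q - 4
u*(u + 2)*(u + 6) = u^3 + 8*u^2 + 12*u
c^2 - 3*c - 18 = (c - 6)*(c + 3)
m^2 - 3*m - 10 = (m - 5)*(m + 2)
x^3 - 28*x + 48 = (x - 4)*(x - 2)*(x + 6)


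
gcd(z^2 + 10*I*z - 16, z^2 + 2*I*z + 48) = z + 8*I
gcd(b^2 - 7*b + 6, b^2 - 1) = b - 1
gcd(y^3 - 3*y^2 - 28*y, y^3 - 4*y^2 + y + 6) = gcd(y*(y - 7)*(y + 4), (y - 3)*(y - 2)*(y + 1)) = 1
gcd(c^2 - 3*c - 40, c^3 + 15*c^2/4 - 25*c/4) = c + 5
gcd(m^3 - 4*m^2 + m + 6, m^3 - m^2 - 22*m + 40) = m - 2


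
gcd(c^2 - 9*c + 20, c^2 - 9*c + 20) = c^2 - 9*c + 20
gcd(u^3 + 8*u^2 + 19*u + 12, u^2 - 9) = u + 3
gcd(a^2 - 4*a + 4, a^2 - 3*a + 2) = a - 2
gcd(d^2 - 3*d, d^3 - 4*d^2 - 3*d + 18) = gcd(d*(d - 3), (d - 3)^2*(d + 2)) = d - 3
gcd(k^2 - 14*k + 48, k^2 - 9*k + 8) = k - 8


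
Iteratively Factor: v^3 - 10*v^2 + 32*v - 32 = (v - 4)*(v^2 - 6*v + 8) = (v - 4)^2*(v - 2)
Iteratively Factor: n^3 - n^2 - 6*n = (n - 3)*(n^2 + 2*n) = (n - 3)*(n + 2)*(n)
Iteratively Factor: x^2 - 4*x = (x)*(x - 4)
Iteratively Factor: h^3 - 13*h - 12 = (h + 3)*(h^2 - 3*h - 4) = (h - 4)*(h + 3)*(h + 1)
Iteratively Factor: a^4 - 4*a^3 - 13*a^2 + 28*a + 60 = (a + 2)*(a^3 - 6*a^2 - a + 30) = (a - 5)*(a + 2)*(a^2 - a - 6) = (a - 5)*(a - 3)*(a + 2)*(a + 2)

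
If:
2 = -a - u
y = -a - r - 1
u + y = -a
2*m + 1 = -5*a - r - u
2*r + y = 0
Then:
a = -2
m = 5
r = -1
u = 0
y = 2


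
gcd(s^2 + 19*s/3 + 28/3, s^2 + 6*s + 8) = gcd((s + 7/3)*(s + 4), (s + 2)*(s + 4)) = s + 4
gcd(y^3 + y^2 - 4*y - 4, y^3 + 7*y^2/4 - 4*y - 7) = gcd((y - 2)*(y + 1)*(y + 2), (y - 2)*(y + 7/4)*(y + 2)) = y^2 - 4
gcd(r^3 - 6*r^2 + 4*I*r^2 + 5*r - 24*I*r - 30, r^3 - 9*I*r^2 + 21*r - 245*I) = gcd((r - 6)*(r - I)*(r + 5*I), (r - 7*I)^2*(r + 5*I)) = r + 5*I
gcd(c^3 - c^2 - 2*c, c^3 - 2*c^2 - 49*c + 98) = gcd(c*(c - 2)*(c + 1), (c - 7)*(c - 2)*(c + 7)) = c - 2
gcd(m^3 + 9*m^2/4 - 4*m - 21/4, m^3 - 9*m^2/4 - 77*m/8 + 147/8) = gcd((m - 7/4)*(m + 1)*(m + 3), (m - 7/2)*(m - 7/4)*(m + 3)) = m^2 + 5*m/4 - 21/4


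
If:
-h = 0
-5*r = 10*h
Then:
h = 0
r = 0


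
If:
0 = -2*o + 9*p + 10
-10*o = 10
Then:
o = -1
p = -4/3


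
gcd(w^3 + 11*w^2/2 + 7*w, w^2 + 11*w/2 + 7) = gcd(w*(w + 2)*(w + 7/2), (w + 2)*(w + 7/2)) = w^2 + 11*w/2 + 7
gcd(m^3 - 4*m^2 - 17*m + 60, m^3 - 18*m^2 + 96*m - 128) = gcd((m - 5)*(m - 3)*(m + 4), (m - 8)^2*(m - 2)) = 1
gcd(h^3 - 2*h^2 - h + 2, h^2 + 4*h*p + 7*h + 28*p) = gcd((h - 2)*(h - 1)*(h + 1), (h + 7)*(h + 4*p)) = 1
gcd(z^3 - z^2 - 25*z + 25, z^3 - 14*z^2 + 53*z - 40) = z^2 - 6*z + 5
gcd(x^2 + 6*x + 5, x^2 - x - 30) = x + 5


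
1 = 1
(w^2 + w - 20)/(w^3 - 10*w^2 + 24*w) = (w + 5)/(w*(w - 6))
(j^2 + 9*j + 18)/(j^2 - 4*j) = (j^2 + 9*j + 18)/(j*(j - 4))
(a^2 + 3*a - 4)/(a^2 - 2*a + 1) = (a + 4)/(a - 1)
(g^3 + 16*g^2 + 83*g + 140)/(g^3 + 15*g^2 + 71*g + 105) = (g + 4)/(g + 3)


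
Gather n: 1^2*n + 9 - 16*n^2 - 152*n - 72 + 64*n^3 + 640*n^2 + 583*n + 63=64*n^3 + 624*n^2 + 432*n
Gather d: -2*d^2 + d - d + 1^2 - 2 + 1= -2*d^2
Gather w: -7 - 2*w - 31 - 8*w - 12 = -10*w - 50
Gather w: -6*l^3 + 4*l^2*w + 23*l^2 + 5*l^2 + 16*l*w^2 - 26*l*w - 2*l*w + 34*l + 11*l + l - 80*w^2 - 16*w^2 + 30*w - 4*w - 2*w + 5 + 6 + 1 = -6*l^3 + 28*l^2 + 46*l + w^2*(16*l - 96) + w*(4*l^2 - 28*l + 24) + 12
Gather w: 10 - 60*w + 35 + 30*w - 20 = 25 - 30*w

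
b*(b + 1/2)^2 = b^3 + b^2 + b/4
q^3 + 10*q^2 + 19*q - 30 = (q - 1)*(q + 5)*(q + 6)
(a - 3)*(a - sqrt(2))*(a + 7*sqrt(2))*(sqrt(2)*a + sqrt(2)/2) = sqrt(2)*a^4 - 5*sqrt(2)*a^3/2 + 12*a^3 - 30*a^2 - 31*sqrt(2)*a^2/2 - 18*a + 35*sqrt(2)*a + 21*sqrt(2)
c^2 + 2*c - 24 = (c - 4)*(c + 6)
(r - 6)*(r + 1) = r^2 - 5*r - 6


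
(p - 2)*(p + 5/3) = p^2 - p/3 - 10/3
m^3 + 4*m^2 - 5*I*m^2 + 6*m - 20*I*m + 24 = (m + 4)*(m - 6*I)*(m + I)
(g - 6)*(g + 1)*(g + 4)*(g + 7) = g^4 + 6*g^3 - 33*g^2 - 206*g - 168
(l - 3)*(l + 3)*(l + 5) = l^3 + 5*l^2 - 9*l - 45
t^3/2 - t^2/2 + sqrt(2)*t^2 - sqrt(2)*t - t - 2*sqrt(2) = (t/2 + sqrt(2))*(t - 2)*(t + 1)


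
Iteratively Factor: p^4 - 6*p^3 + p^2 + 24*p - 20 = (p + 2)*(p^3 - 8*p^2 + 17*p - 10) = (p - 5)*(p + 2)*(p^2 - 3*p + 2) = (p - 5)*(p - 2)*(p + 2)*(p - 1)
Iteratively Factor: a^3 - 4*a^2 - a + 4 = (a + 1)*(a^2 - 5*a + 4) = (a - 1)*(a + 1)*(a - 4)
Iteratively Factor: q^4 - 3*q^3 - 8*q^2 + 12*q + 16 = (q + 2)*(q^3 - 5*q^2 + 2*q + 8) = (q - 4)*(q + 2)*(q^2 - q - 2) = (q - 4)*(q - 2)*(q + 2)*(q + 1)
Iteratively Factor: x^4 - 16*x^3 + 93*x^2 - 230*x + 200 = (x - 4)*(x^3 - 12*x^2 + 45*x - 50) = (x - 5)*(x - 4)*(x^2 - 7*x + 10) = (x - 5)^2*(x - 4)*(x - 2)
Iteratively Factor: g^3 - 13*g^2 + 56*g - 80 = (g - 5)*(g^2 - 8*g + 16) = (g - 5)*(g - 4)*(g - 4)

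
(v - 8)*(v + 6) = v^2 - 2*v - 48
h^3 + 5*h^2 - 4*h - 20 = (h - 2)*(h + 2)*(h + 5)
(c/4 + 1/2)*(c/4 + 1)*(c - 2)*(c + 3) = c^4/16 + 7*c^3/16 + c^2/2 - 7*c/4 - 3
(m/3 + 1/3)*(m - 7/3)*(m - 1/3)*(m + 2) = m^4/3 + m^3/9 - 47*m^2/27 - m + 14/27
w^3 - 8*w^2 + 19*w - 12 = (w - 4)*(w - 3)*(w - 1)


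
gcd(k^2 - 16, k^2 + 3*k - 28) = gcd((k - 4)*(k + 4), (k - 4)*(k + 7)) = k - 4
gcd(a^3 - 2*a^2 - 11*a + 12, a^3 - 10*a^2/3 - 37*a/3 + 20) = a + 3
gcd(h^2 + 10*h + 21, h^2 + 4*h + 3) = h + 3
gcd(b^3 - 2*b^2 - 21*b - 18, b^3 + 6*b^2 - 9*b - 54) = b + 3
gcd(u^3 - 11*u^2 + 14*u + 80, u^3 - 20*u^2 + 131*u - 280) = u^2 - 13*u + 40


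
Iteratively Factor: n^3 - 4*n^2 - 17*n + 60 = (n - 3)*(n^2 - n - 20) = (n - 5)*(n - 3)*(n + 4)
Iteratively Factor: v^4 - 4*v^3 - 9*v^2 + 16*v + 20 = (v + 2)*(v^3 - 6*v^2 + 3*v + 10) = (v + 1)*(v + 2)*(v^2 - 7*v + 10) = (v - 2)*(v + 1)*(v + 2)*(v - 5)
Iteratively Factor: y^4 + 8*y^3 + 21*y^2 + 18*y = (y + 3)*(y^3 + 5*y^2 + 6*y) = (y + 3)^2*(y^2 + 2*y) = (y + 2)*(y + 3)^2*(y)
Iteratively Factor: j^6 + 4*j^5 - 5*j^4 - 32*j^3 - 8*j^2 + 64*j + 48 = (j + 2)*(j^5 + 2*j^4 - 9*j^3 - 14*j^2 + 20*j + 24) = (j + 2)*(j + 3)*(j^4 - j^3 - 6*j^2 + 4*j + 8) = (j + 2)^2*(j + 3)*(j^3 - 3*j^2 + 4) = (j - 2)*(j + 2)^2*(j + 3)*(j^2 - j - 2) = (j - 2)^2*(j + 2)^2*(j + 3)*(j + 1)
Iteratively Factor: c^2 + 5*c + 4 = (c + 4)*(c + 1)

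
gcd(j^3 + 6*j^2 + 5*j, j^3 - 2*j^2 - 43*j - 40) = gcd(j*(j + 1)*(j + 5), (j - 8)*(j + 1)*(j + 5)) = j^2 + 6*j + 5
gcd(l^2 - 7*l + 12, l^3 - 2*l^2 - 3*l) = l - 3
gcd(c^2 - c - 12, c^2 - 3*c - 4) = c - 4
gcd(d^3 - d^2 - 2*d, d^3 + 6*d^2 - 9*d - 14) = d^2 - d - 2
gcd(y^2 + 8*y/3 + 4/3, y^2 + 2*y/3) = y + 2/3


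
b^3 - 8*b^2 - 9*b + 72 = (b - 8)*(b - 3)*(b + 3)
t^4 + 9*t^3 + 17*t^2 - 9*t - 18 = (t - 1)*(t + 1)*(t + 3)*(t + 6)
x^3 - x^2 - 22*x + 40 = (x - 4)*(x - 2)*(x + 5)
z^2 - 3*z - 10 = (z - 5)*(z + 2)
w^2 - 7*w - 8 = (w - 8)*(w + 1)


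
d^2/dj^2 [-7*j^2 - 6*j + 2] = -14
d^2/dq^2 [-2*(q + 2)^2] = -4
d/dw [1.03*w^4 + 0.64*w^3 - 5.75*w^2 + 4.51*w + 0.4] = 4.12*w^3 + 1.92*w^2 - 11.5*w + 4.51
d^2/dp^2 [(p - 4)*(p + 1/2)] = 2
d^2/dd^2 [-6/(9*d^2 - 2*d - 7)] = 12*(-81*d^2 + 18*d + 4*(9*d - 1)^2 + 63)/(-9*d^2 + 2*d + 7)^3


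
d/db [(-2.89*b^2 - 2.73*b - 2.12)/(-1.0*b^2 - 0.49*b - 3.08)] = (-1.3139*b^2 + 13.5624*b + 7.3696)/(1.0*b^4 + 0.98*b^3 + 6.4001*b^2 + 3.0184*b + 9.4864)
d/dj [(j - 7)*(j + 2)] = 2*j - 5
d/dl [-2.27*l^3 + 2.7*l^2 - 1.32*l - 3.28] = -6.81*l^2 + 5.4*l - 1.32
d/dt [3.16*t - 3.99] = 3.16000000000000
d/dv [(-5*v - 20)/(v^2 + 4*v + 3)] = 5*(-v^2 - 4*v + 2*(v + 2)*(v + 4) - 3)/(v^2 + 4*v + 3)^2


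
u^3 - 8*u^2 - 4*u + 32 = (u - 8)*(u - 2)*(u + 2)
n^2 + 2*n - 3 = (n - 1)*(n + 3)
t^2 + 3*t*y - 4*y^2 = (t - y)*(t + 4*y)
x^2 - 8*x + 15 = (x - 5)*(x - 3)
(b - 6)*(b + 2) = b^2 - 4*b - 12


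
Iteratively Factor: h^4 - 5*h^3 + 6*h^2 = (h)*(h^3 - 5*h^2 + 6*h) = h*(h - 2)*(h^2 - 3*h) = h*(h - 3)*(h - 2)*(h)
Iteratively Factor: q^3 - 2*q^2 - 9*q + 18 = (q - 3)*(q^2 + q - 6) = (q - 3)*(q - 2)*(q + 3)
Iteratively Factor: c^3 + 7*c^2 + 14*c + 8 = (c + 1)*(c^2 + 6*c + 8) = (c + 1)*(c + 2)*(c + 4)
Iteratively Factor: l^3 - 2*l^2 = (l - 2)*(l^2) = l*(l - 2)*(l)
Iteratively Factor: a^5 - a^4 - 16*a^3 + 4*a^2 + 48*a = (a - 2)*(a^4 + a^3 - 14*a^2 - 24*a) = (a - 2)*(a + 2)*(a^3 - a^2 - 12*a) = (a - 2)*(a + 2)*(a + 3)*(a^2 - 4*a) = a*(a - 2)*(a + 2)*(a + 3)*(a - 4)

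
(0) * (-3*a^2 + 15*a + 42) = 0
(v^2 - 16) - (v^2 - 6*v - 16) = 6*v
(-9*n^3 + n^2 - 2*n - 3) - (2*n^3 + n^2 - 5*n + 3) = -11*n^3 + 3*n - 6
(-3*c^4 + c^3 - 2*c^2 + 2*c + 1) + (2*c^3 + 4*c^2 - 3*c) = -3*c^4 + 3*c^3 + 2*c^2 - c + 1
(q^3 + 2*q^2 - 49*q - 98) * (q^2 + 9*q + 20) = q^5 + 11*q^4 - 11*q^3 - 499*q^2 - 1862*q - 1960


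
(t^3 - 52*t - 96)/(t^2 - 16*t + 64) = (t^2 + 8*t + 12)/(t - 8)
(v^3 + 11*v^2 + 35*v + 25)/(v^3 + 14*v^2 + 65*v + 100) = (v + 1)/(v + 4)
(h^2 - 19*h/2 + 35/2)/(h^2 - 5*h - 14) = (h - 5/2)/(h + 2)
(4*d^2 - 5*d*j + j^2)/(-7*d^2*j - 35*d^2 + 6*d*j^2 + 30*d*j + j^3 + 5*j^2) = (-4*d + j)/(7*d*j + 35*d + j^2 + 5*j)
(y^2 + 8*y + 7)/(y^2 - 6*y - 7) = (y + 7)/(y - 7)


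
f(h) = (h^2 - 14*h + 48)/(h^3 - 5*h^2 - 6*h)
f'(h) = (2*h - 14)/(h^3 - 5*h^2 - 6*h) + (-3*h^2 + 10*h + 6)*(h^2 - 14*h + 48)/(h^3 - 5*h^2 - 6*h)^2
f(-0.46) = 34.06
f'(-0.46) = 6.94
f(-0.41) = 34.77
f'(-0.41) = 21.74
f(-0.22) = 47.90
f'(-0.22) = 150.50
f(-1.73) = -7.70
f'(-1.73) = -14.22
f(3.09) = -0.39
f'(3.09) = 0.30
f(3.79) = -0.23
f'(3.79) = 0.16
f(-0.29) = 40.26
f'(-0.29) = 77.27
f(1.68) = -1.40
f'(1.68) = 1.58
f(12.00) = 0.03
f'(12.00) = 0.00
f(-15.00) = -0.11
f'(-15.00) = -0.01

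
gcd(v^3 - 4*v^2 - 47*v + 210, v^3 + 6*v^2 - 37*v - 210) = v^2 + v - 42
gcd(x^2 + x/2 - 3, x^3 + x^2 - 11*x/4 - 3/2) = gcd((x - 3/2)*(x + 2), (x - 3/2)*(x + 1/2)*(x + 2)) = x^2 + x/2 - 3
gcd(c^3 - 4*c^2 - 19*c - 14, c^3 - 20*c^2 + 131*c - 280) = c - 7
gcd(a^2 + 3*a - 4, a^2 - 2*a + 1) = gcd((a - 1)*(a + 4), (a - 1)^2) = a - 1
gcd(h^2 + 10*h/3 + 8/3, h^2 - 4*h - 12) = h + 2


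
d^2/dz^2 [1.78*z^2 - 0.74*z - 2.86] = 3.56000000000000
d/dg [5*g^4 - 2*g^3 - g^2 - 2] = 2*g*(10*g^2 - 3*g - 1)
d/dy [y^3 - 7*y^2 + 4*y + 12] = 3*y^2 - 14*y + 4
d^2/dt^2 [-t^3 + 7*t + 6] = -6*t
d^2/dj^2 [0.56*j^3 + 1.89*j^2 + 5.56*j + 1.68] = 3.36*j + 3.78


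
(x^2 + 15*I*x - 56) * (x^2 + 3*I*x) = x^4 + 18*I*x^3 - 101*x^2 - 168*I*x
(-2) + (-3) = -5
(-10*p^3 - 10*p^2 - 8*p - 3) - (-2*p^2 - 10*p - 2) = -10*p^3 - 8*p^2 + 2*p - 1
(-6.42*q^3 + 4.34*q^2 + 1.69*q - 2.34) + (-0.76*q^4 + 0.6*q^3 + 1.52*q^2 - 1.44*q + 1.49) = -0.76*q^4 - 5.82*q^3 + 5.86*q^2 + 0.25*q - 0.85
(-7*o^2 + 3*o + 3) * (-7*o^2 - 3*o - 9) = 49*o^4 + 33*o^2 - 36*o - 27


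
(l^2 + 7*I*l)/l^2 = (l + 7*I)/l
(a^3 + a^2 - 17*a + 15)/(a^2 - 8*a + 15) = (a^2 + 4*a - 5)/(a - 5)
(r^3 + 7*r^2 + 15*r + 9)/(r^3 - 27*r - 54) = (r + 1)/(r - 6)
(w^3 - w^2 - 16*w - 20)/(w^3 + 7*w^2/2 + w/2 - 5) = 2*(w^2 - 3*w - 10)/(2*w^2 + 3*w - 5)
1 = 1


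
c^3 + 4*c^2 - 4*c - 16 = (c - 2)*(c + 2)*(c + 4)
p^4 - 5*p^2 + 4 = (p - 2)*(p - 1)*(p + 1)*(p + 2)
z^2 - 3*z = z*(z - 3)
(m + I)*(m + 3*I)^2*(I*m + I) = I*m^4 - 7*m^3 + I*m^3 - 7*m^2 - 15*I*m^2 + 9*m - 15*I*m + 9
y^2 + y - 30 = (y - 5)*(y + 6)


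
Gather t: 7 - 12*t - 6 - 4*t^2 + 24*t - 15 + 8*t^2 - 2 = 4*t^2 + 12*t - 16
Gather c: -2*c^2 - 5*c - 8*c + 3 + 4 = -2*c^2 - 13*c + 7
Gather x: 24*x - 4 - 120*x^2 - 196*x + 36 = -120*x^2 - 172*x + 32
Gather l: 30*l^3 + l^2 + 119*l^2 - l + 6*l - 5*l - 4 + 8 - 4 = 30*l^3 + 120*l^2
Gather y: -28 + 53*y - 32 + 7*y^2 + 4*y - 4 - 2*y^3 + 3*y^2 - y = -2*y^3 + 10*y^2 + 56*y - 64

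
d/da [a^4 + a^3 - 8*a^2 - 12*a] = 4*a^3 + 3*a^2 - 16*a - 12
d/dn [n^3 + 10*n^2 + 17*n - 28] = 3*n^2 + 20*n + 17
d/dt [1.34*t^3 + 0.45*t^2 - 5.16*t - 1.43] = 4.02*t^2 + 0.9*t - 5.16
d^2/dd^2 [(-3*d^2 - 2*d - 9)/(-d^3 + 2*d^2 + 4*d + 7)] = 2*(3*d^6 + 6*d^5 + 78*d^4 - 5*d^3 - 42*d^2 + 321*d + 109)/(d^9 - 6*d^8 + 19*d^6 + 84*d^5 - 12*d^4 - 253*d^3 - 630*d^2 - 588*d - 343)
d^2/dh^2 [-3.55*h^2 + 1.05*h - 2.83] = -7.10000000000000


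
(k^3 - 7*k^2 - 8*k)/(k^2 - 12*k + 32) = k*(k + 1)/(k - 4)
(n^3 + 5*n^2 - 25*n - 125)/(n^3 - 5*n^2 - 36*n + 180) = (n^2 + 10*n + 25)/(n^2 - 36)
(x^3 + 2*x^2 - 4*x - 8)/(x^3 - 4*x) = (x + 2)/x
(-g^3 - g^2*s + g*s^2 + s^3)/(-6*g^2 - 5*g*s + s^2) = (-g^2 + s^2)/(-6*g + s)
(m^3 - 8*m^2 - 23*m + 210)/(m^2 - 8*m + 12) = (m^2 - 2*m - 35)/(m - 2)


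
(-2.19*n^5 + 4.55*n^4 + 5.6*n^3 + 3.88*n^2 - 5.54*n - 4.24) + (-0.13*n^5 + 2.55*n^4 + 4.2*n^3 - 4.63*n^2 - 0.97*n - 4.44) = -2.32*n^5 + 7.1*n^4 + 9.8*n^3 - 0.75*n^2 - 6.51*n - 8.68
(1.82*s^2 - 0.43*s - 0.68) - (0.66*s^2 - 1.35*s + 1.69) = 1.16*s^2 + 0.92*s - 2.37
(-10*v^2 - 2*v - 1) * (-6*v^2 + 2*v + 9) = 60*v^4 - 8*v^3 - 88*v^2 - 20*v - 9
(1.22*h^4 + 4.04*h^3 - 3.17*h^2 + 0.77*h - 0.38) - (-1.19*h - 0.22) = 1.22*h^4 + 4.04*h^3 - 3.17*h^2 + 1.96*h - 0.16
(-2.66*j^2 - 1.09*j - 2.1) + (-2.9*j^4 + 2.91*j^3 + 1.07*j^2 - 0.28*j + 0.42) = -2.9*j^4 + 2.91*j^3 - 1.59*j^2 - 1.37*j - 1.68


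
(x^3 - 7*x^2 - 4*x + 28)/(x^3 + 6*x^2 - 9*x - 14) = (x^2 - 5*x - 14)/(x^2 + 8*x + 7)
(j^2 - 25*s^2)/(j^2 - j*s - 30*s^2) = (-j + 5*s)/(-j + 6*s)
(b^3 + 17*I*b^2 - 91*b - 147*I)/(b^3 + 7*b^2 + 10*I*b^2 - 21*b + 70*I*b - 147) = (b + 7*I)/(b + 7)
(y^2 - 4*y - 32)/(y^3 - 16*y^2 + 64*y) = (y + 4)/(y*(y - 8))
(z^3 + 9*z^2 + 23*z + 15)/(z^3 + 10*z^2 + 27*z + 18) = (z + 5)/(z + 6)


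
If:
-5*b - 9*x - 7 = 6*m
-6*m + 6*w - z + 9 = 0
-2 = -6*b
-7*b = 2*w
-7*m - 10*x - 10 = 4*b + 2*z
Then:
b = 1/3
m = 22/45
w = -7/6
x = -58/45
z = -14/15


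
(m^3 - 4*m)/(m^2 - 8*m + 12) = m*(m + 2)/(m - 6)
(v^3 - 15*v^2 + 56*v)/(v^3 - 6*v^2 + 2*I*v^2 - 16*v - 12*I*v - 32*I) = v*(v - 7)/(v^2 + 2*v*(1 + I) + 4*I)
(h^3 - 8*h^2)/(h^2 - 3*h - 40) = h^2/(h + 5)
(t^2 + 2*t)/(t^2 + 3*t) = (t + 2)/(t + 3)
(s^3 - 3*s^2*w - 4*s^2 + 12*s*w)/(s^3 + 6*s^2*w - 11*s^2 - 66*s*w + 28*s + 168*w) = s*(s - 3*w)/(s^2 + 6*s*w - 7*s - 42*w)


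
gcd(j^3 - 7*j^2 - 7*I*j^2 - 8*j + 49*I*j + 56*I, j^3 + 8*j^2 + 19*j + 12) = j + 1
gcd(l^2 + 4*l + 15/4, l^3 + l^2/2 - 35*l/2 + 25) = 1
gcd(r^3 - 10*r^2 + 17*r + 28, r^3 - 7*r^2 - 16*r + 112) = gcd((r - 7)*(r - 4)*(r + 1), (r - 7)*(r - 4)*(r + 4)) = r^2 - 11*r + 28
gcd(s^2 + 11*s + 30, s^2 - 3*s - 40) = s + 5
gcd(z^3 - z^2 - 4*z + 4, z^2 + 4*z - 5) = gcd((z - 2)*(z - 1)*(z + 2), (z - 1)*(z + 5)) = z - 1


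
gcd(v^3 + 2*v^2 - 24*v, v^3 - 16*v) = v^2 - 4*v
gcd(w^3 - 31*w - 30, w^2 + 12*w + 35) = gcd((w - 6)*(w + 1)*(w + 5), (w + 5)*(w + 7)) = w + 5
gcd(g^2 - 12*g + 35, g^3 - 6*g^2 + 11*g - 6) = 1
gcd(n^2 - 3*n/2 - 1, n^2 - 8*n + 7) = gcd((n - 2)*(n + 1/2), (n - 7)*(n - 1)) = 1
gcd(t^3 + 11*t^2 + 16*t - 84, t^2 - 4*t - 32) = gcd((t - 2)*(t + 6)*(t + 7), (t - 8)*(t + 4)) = 1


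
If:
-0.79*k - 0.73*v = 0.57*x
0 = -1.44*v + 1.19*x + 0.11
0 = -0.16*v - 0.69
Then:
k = 7.82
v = -4.31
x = -5.31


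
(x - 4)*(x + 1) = x^2 - 3*x - 4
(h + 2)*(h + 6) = h^2 + 8*h + 12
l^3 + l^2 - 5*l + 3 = (l - 1)^2*(l + 3)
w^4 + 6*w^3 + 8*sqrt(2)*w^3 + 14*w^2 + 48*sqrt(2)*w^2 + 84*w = w*(w + 6)*(w + sqrt(2))*(w + 7*sqrt(2))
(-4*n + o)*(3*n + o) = -12*n^2 - n*o + o^2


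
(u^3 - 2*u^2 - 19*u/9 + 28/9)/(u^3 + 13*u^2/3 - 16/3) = (u - 7/3)/(u + 4)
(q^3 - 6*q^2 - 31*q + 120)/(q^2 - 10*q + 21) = (q^2 - 3*q - 40)/(q - 7)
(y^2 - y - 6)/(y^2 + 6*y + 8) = (y - 3)/(y + 4)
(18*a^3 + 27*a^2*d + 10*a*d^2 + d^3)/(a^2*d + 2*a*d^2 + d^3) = (18*a^2 + 9*a*d + d^2)/(d*(a + d))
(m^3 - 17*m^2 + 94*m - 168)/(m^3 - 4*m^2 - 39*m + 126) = (m^2 - 10*m + 24)/(m^2 + 3*m - 18)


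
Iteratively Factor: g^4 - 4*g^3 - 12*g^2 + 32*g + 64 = (g - 4)*(g^3 - 12*g - 16) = (g - 4)*(g + 2)*(g^2 - 2*g - 8) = (g - 4)^2*(g + 2)*(g + 2)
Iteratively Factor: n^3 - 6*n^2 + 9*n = (n - 3)*(n^2 - 3*n) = (n - 3)^2*(n)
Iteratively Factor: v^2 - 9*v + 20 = (v - 5)*(v - 4)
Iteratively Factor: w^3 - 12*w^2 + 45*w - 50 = (w - 5)*(w^2 - 7*w + 10) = (w - 5)*(w - 2)*(w - 5)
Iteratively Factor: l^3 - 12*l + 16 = (l - 2)*(l^2 + 2*l - 8) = (l - 2)*(l + 4)*(l - 2)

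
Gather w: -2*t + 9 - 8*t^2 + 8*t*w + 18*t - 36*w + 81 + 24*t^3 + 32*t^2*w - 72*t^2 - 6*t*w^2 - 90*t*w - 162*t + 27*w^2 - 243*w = 24*t^3 - 80*t^2 - 146*t + w^2*(27 - 6*t) + w*(32*t^2 - 82*t - 279) + 90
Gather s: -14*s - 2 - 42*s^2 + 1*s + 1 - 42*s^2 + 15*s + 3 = -84*s^2 + 2*s + 2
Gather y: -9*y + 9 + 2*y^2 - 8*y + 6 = 2*y^2 - 17*y + 15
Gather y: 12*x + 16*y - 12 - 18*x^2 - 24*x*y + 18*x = -18*x^2 + 30*x + y*(16 - 24*x) - 12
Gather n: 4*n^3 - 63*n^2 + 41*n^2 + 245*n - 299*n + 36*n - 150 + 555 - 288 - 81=4*n^3 - 22*n^2 - 18*n + 36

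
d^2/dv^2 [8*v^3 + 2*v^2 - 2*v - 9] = 48*v + 4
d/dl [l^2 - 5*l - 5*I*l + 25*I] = 2*l - 5 - 5*I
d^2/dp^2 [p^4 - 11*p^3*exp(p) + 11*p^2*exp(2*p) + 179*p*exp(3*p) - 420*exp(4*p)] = -11*p^3*exp(p) + 44*p^2*exp(2*p) - 66*p^2*exp(p) + 12*p^2 + 1611*p*exp(3*p) + 88*p*exp(2*p) - 66*p*exp(p) - 6720*exp(4*p) + 1074*exp(3*p) + 22*exp(2*p)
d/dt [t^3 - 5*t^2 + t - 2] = 3*t^2 - 10*t + 1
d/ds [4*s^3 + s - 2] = 12*s^2 + 1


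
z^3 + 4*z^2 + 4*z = z*(z + 2)^2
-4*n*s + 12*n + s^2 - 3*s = (-4*n + s)*(s - 3)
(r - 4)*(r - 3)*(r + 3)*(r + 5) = r^4 + r^3 - 29*r^2 - 9*r + 180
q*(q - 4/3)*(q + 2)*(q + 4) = q^4 + 14*q^3/3 - 32*q/3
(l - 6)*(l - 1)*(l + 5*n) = l^3 + 5*l^2*n - 7*l^2 - 35*l*n + 6*l + 30*n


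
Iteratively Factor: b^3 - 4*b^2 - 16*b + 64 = (b - 4)*(b^2 - 16) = (b - 4)^2*(b + 4)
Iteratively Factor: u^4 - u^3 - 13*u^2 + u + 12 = (u - 4)*(u^3 + 3*u^2 - u - 3) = (u - 4)*(u + 1)*(u^2 + 2*u - 3) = (u - 4)*(u + 1)*(u + 3)*(u - 1)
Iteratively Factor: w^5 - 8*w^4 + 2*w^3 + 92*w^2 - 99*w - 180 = (w + 3)*(w^4 - 11*w^3 + 35*w^2 - 13*w - 60) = (w - 3)*(w + 3)*(w^3 - 8*w^2 + 11*w + 20) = (w - 3)*(w + 1)*(w + 3)*(w^2 - 9*w + 20) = (w - 4)*(w - 3)*(w + 1)*(w + 3)*(w - 5)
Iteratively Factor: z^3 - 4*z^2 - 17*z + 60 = (z + 4)*(z^2 - 8*z + 15) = (z - 5)*(z + 4)*(z - 3)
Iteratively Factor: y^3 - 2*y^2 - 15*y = (y)*(y^2 - 2*y - 15) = y*(y + 3)*(y - 5)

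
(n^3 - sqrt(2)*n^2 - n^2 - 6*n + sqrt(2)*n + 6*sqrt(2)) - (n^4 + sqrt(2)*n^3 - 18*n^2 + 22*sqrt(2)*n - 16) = -n^4 - sqrt(2)*n^3 + n^3 - sqrt(2)*n^2 + 17*n^2 - 21*sqrt(2)*n - 6*n + 6*sqrt(2) + 16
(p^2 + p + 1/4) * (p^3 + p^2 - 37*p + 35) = p^5 + 2*p^4 - 143*p^3/4 - 7*p^2/4 + 103*p/4 + 35/4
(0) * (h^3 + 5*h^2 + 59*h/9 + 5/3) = 0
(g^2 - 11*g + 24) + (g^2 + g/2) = 2*g^2 - 21*g/2 + 24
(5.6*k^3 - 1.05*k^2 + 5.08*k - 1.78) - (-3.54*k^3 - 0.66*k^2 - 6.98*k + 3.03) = 9.14*k^3 - 0.39*k^2 + 12.06*k - 4.81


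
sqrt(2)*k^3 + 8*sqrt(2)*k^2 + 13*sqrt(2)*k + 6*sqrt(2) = (k + 1)*(k + 6)*(sqrt(2)*k + sqrt(2))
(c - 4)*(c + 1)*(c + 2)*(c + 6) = c^4 + 5*c^3 - 16*c^2 - 68*c - 48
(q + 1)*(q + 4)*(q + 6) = q^3 + 11*q^2 + 34*q + 24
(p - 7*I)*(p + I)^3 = p^4 - 4*I*p^3 + 18*p^2 + 20*I*p - 7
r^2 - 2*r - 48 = (r - 8)*(r + 6)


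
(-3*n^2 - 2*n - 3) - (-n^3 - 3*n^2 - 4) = n^3 - 2*n + 1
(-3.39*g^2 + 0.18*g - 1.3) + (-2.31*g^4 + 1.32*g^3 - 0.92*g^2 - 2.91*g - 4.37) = -2.31*g^4 + 1.32*g^3 - 4.31*g^2 - 2.73*g - 5.67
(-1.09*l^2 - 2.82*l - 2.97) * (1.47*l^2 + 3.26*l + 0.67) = -1.6023*l^4 - 7.6988*l^3 - 14.2894*l^2 - 11.5716*l - 1.9899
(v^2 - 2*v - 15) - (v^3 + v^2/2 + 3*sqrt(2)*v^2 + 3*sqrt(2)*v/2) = -v^3 - 3*sqrt(2)*v^2 + v^2/2 - 3*sqrt(2)*v/2 - 2*v - 15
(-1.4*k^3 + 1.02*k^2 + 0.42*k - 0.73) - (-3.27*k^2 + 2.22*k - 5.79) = -1.4*k^3 + 4.29*k^2 - 1.8*k + 5.06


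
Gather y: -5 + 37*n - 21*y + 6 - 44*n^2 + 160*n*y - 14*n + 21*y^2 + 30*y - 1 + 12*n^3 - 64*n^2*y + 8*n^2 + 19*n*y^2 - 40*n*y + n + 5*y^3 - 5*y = 12*n^3 - 36*n^2 + 24*n + 5*y^3 + y^2*(19*n + 21) + y*(-64*n^2 + 120*n + 4)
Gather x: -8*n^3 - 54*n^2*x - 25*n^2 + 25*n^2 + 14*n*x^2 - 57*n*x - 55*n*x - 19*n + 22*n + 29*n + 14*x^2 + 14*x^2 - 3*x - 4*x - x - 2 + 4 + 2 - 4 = -8*n^3 + 32*n + x^2*(14*n + 28) + x*(-54*n^2 - 112*n - 8)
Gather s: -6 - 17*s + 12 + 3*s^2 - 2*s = 3*s^2 - 19*s + 6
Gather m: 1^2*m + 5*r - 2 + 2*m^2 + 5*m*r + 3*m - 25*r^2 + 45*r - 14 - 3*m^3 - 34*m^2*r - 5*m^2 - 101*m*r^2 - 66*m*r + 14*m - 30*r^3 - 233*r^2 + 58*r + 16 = -3*m^3 + m^2*(-34*r - 3) + m*(-101*r^2 - 61*r + 18) - 30*r^3 - 258*r^2 + 108*r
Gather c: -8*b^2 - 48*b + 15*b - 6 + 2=-8*b^2 - 33*b - 4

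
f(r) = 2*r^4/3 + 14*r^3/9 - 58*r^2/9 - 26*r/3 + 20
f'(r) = 8*r^3/3 + 14*r^2/3 - 116*r/9 - 26/3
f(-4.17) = 32.86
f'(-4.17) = -67.14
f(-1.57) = 15.75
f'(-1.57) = 12.75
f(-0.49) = 22.55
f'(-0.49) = -1.54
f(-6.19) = 436.53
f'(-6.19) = -382.55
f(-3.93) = 19.14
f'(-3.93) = -47.80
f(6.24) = 1103.70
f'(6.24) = 740.54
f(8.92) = 4754.50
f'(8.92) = 2140.29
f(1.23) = 4.01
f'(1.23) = -12.50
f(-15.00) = 27200.00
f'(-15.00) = -7765.33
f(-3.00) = 0.00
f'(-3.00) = 0.00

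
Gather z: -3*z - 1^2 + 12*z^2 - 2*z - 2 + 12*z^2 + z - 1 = 24*z^2 - 4*z - 4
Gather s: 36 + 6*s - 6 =6*s + 30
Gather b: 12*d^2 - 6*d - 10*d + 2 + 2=12*d^2 - 16*d + 4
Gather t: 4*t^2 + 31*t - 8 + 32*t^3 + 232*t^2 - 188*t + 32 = 32*t^3 + 236*t^2 - 157*t + 24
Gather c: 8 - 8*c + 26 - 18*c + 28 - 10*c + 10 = 72 - 36*c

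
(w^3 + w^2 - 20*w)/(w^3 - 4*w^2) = (w + 5)/w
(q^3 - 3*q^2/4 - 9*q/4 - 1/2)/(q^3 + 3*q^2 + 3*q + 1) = (4*q^2 - 7*q - 2)/(4*(q^2 + 2*q + 1))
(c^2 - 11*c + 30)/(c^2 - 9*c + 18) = (c - 5)/(c - 3)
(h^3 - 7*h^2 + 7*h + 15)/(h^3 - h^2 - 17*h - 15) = (h - 3)/(h + 3)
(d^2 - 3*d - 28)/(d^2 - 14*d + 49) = (d + 4)/(d - 7)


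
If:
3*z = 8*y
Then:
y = 3*z/8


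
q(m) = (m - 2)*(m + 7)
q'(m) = 2*m + 5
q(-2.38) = -20.24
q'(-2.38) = 0.24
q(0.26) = -12.63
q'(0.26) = 5.52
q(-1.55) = -19.35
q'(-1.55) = 1.90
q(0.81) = -9.29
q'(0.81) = 6.62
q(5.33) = 41.06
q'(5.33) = 15.66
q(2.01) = 0.09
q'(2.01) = 9.02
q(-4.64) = -15.67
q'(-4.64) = -4.28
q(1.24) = -6.26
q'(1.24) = 7.48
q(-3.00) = -20.00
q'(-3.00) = -1.00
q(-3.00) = -20.00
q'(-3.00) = -1.00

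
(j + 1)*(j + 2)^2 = j^3 + 5*j^2 + 8*j + 4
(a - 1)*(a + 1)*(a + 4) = a^3 + 4*a^2 - a - 4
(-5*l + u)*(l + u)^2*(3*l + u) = -15*l^4 - 32*l^3*u - 18*l^2*u^2 + u^4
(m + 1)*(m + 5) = m^2 + 6*m + 5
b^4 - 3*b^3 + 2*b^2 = b^2*(b - 2)*(b - 1)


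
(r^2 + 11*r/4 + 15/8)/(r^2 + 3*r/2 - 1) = (8*r^2 + 22*r + 15)/(4*(2*r^2 + 3*r - 2))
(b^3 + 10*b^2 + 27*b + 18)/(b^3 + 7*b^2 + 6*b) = (b + 3)/b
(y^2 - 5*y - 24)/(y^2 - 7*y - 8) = (y + 3)/(y + 1)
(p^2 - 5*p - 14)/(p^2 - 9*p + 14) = (p + 2)/(p - 2)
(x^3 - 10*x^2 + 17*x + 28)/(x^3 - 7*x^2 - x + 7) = (x - 4)/(x - 1)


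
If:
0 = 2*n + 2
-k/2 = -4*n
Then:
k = -8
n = -1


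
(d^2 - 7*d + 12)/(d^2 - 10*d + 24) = (d - 3)/(d - 6)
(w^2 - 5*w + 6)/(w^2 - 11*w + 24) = (w - 2)/(w - 8)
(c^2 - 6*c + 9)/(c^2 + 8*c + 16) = (c^2 - 6*c + 9)/(c^2 + 8*c + 16)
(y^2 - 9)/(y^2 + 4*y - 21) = (y + 3)/(y + 7)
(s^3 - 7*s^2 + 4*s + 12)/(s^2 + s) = s - 8 + 12/s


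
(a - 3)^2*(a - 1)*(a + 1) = a^4 - 6*a^3 + 8*a^2 + 6*a - 9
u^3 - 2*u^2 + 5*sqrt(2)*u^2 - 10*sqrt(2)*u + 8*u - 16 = (u - 2)*(u + sqrt(2))*(u + 4*sqrt(2))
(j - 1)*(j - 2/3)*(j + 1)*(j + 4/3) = j^4 + 2*j^3/3 - 17*j^2/9 - 2*j/3 + 8/9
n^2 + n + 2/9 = (n + 1/3)*(n + 2/3)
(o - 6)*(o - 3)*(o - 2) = o^3 - 11*o^2 + 36*o - 36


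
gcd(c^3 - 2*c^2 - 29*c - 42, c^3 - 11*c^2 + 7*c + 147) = c^2 - 4*c - 21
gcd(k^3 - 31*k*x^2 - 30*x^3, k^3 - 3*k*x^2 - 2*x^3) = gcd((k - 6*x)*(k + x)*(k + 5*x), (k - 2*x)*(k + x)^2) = k + x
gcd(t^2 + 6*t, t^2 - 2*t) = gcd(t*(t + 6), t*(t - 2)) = t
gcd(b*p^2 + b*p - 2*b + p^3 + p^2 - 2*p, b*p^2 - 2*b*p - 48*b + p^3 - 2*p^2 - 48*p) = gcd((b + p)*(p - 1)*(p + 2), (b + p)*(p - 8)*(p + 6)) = b + p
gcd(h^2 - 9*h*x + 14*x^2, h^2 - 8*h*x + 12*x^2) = -h + 2*x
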